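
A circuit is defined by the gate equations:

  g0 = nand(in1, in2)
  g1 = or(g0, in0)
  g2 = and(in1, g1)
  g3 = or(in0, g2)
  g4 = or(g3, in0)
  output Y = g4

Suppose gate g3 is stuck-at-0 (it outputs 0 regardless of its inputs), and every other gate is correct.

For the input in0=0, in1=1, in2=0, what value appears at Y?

Propagate with g3 forced: g0=1, g1=1, g2=1, g3=0 [stuck-at-0], g4=0.
So Y = 0. (Without the fault it would be 1.)

0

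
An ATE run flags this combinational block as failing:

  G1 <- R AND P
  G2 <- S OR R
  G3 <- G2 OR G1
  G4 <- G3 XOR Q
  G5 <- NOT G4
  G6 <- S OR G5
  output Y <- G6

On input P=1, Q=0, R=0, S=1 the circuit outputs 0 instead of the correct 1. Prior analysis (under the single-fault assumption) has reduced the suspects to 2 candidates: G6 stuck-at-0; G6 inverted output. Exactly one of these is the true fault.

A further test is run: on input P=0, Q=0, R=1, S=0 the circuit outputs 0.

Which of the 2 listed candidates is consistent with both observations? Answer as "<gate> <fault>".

Evaluate each candidate on input P=0, Q=0, R=1, S=0:
  G6 stuck-at-0: G1=0, G2=1, G3=1, G4=1, G5=0, G6=0 [stuck-at-0] → 0 — matches
  G6 inverted output: G1=0, G2=1, G3=1, G4=1, G5=0, G6=1 [inverted output] → 1 — eliminated
Only G6 stuck-at-0 reproduces the observed 0.

G6 stuck-at-0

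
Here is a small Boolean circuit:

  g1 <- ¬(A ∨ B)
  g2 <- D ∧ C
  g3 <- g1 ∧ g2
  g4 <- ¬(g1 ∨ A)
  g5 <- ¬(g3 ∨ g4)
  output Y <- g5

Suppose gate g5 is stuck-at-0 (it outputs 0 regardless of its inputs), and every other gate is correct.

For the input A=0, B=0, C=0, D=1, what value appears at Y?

Propagate with g5 forced: g1=1, g2=0, g3=0, g4=0, g5=0 [stuck-at-0].
So Y = 0. (Without the fault it would be 1.)

0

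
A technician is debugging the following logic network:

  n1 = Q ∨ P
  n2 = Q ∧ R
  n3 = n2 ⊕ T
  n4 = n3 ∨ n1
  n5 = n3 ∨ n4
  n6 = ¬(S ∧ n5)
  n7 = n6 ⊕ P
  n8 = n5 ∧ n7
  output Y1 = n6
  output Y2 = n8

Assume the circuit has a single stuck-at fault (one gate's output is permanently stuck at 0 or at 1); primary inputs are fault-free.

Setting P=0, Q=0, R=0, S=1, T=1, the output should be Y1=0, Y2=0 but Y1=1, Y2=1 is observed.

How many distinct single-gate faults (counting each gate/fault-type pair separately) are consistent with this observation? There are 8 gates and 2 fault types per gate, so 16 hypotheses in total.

1

Fault-free: n1=0, n2=0, n3=1, n4=1, n5=1, n6=0, n7=0, n8=0 → Y1=0, Y2=0. Observed Y1=1, Y2=1.
  n1: none of the 2 fault types match ✗
  n2: none of the 2 fault types match ✗
  n3: none of the 2 fault types match ✗
  n4: none of the 2 fault types match ✗
  n5: none of the 2 fault types match ✗
  n6: stuck-at-1 ✓; others ✗
  n7: none of the 2 fault types match ✗
  n8: none of the 2 fault types match ✗
Consistent faults: {n6 stuck-at-1} — 1 in all.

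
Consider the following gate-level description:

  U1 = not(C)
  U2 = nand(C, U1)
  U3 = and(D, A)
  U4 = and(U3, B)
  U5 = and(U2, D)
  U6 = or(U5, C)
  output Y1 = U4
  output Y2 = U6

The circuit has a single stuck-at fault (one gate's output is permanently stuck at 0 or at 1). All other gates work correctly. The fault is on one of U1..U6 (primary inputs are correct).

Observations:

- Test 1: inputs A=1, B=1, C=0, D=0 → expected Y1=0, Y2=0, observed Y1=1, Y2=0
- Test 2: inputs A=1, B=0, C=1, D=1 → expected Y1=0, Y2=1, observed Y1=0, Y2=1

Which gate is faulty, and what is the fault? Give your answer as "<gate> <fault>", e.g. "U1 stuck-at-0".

U3 stuck-at-1

Fault-free values for test 1 (A=1, B=1, C=0, D=0): U1=1, U2=1, U3=0, U4=0, U5=0, U6=0, giving Y1=0, Y2=0. Observed Y1=1, Y2=0.
Test 1: faults giving observed Y1=1, Y2=0 are {U3 stuck-at-1, U4 stuck-at-1}.
Test 2 (A=1, B=0, C=1, D=1): fault-free U1=0, U2=1, U3=1, U4=0, U5=1, U6=1 → Y1=0, Y2=1; observed Y1=0, Y2=1. Eliminates U4 stuck-at-1.
Only U3 stuck-at-1 is consistent with every test.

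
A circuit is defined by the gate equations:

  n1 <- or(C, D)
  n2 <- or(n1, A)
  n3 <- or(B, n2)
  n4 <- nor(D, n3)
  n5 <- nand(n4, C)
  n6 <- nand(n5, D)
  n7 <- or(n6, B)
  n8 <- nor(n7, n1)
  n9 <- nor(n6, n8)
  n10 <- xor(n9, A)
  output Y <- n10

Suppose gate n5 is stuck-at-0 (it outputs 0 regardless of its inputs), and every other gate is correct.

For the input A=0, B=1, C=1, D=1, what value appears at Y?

Propagate with n5 forced: n1=1, n2=1, n3=1, n4=0, n5=0 [stuck-at-0], n6=1, n7=1, n8=0, n9=0, n10=0.
So Y = 0. (Without the fault it would be 1.)

0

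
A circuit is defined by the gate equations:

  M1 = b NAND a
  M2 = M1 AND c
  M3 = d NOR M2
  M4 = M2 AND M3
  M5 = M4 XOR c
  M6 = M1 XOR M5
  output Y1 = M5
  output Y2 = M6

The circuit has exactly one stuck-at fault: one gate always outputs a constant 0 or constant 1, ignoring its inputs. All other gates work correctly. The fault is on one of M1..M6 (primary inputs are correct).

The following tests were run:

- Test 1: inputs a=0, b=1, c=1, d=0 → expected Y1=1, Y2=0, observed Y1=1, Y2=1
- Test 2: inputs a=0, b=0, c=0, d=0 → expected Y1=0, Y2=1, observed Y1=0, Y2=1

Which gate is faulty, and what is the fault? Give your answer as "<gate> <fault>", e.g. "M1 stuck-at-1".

Fault-free values for test 1 (a=0, b=1, c=1, d=0): M1=1, M2=1, M3=0, M4=0, M5=1, M6=0, giving Y1=1, Y2=0. Observed Y1=1, Y2=1.
Test 1: faults giving observed Y1=1, Y2=1 are {M1 stuck-at-0, M6 stuck-at-1}.
Test 2 (a=0, b=0, c=0, d=0): fault-free M1=1, M2=0, M3=1, M4=0, M5=0, M6=1 → Y1=0, Y2=1; observed Y1=0, Y2=1. Eliminates M1 stuck-at-0.
Only M6 stuck-at-1 is consistent with every test.

M6 stuck-at-1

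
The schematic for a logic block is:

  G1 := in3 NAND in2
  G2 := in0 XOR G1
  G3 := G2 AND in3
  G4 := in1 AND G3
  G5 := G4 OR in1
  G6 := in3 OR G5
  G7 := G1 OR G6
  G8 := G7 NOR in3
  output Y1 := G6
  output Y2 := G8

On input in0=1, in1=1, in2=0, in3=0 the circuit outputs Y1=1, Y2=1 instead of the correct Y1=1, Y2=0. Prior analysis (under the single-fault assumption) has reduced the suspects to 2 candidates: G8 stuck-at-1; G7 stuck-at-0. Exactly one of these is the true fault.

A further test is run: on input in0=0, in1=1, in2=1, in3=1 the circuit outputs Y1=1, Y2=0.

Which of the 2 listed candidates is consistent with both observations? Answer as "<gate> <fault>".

G7 stuck-at-0

Evaluate each candidate on input in0=0, in1=1, in2=1, in3=1:
  G8 stuck-at-1: G1=0, G2=0, G3=0, G4=0, G5=1, G6=1, G7=1, G8=1 [stuck-at-1] → Y1=1, Y2=1 — eliminated
  G7 stuck-at-0: G1=0, G2=0, G3=0, G4=0, G5=1, G6=1, G7=0 [stuck-at-0], G8=0 → Y1=1, Y2=0 — matches
Only G7 stuck-at-0 reproduces the observed Y1=1, Y2=0.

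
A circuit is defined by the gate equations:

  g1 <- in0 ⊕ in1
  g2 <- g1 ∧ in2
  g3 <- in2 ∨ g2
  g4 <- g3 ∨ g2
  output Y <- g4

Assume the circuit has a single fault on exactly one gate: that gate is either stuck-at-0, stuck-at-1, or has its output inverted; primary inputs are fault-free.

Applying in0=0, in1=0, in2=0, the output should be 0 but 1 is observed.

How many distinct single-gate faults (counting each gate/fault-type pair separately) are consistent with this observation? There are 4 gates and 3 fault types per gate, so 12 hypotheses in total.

6

Fault-free: g1=0, g2=0, g3=0, g4=0 → 0. Observed 1.
  g1 stuck-at-0: output 0 ✗
  g1 stuck-at-1: output 0 ✗
  g1 inverted output: output 0 ✗
  g2 stuck-at-0: output 0 ✗
  g2 stuck-at-1: output 1 ✓
  g2 inverted output: output 1 ✓
  g3 stuck-at-0: output 0 ✗
  g3 stuck-at-1: output 1 ✓
  g3 inverted output: output 1 ✓
  g4 stuck-at-0: output 0 ✗
  g4 stuck-at-1: output 1 ✓
  g4 inverted output: output 1 ✓
Consistent faults: {g2 stuck-at-1, g2 inverted output, g3 stuck-at-1, g3 inverted output, g4 stuck-at-1, g4 inverted output} — 6 in all.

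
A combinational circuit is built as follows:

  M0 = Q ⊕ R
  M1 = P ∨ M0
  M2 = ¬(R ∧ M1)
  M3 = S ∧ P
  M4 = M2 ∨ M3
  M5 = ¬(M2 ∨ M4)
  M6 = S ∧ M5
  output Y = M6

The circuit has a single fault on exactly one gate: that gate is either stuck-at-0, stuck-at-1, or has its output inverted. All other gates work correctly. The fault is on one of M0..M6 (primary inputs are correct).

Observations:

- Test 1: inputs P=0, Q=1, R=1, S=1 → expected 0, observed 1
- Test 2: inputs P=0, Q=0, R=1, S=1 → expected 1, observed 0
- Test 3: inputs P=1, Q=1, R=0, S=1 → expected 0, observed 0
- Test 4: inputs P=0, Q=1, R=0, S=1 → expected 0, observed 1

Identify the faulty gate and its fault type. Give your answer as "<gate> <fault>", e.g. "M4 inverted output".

Fault-free values for test 1 (P=0, Q=1, R=1, S=1): M0=0, M1=0, M2=1, M3=0, M4=1, M5=0, M6=0, giving Y=0. Observed 1.
Test 1: faults giving observed 1 are {M0 stuck-at-1, M0 inverted output, M1 stuck-at-1, M1 inverted output, M2 stuck-at-0, M2 inverted output, M5 stuck-at-1, M5 inverted output, M6 stuck-at-1, M6 inverted output}.
Test 2 (P=0, Q=0, R=1, S=1): fault-free M0=1, M1=1, M2=0, M3=0, M4=0, M5=1, M6=1 → 1; observed 0. Eliminates M0 stuck-at-1, M1 stuck-at-1, M2 stuck-at-0, M5 stuck-at-1, M6 stuck-at-1.
Test 3 (P=1, Q=1, R=0, S=1): fault-free M0=1, M1=1, M2=1, M3=1, M4=1, M5=0, M6=0 → 0; observed 0. Eliminates M5 inverted output, M6 inverted output.
Test 4 (P=0, Q=1, R=0, S=1): fault-free M0=1, M1=1, M2=1, M3=0, M4=1, M5=0, M6=0 → 0; observed 1. Eliminates M0 inverted output, M1 inverted output.
Only M2 inverted output is consistent with every test.

M2 inverted output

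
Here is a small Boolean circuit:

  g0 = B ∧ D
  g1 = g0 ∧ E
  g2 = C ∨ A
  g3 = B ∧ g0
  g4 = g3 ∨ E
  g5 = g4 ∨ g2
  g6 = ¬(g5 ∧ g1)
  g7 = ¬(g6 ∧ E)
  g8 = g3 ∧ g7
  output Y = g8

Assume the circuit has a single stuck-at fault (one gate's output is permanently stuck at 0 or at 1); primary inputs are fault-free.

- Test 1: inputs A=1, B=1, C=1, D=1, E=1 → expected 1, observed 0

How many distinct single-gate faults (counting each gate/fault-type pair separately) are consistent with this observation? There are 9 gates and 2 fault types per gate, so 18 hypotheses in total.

Fault-free: g0=1, g1=1, g2=1, g3=1, g4=1, g5=1, g6=0, g7=1, g8=1 → 1. Observed 0.
  g0: stuck-at-0 ✓; others ✗
  g1: stuck-at-0 ✓; others ✗
  g2: none of the 2 fault types match ✗
  g3: stuck-at-0 ✓; others ✗
  g4: none of the 2 fault types match ✗
  g5: stuck-at-0 ✓; others ✗
  g6: stuck-at-1 ✓; others ✗
  g7: stuck-at-0 ✓; others ✗
  g8: stuck-at-0 ✓; others ✗
Consistent faults: {g0 stuck-at-0, g1 stuck-at-0, g3 stuck-at-0, g5 stuck-at-0, g6 stuck-at-1, g7 stuck-at-0, g8 stuck-at-0} — 7 in all.

7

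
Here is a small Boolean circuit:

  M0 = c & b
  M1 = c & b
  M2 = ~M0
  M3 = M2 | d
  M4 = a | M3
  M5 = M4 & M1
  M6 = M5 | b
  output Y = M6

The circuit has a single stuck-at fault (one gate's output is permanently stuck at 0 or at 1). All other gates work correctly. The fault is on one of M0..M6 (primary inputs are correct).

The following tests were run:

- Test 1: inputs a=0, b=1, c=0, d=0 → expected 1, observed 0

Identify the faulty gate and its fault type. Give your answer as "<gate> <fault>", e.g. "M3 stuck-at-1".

Fault-free values for test 1 (a=0, b=1, c=0, d=0): M0=0, M1=0, M2=1, M3=1, M4=1, M5=0, M6=1, giving Y=1. Observed 0.
Test 1: faults giving observed 0 are {M6 stuck-at-0}.
Only M6 stuck-at-0 is consistent with every test.

M6 stuck-at-0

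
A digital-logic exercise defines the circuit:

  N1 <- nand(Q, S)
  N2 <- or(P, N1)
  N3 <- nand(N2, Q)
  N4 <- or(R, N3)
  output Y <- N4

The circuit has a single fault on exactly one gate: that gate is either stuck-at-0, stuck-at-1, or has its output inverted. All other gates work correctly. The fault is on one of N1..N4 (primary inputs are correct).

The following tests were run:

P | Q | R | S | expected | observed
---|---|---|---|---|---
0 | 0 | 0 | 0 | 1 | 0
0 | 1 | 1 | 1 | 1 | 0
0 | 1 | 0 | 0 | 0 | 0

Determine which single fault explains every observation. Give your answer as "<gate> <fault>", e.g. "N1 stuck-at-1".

N4 stuck-at-0

Fault-free values for test 1 (P=0, Q=0, R=0, S=0): N1=1, N2=1, N3=1, N4=1, giving Y=1. Observed 0.
Test 1: faults giving observed 0 are {N3 stuck-at-0, N3 inverted output, N4 stuck-at-0, N4 inverted output}.
Test 2 (P=0, Q=1, R=1, S=1): fault-free N1=0, N2=0, N3=1, N4=1 → 1; observed 0. Eliminates N3 stuck-at-0, N3 inverted output.
Test 3 (P=0, Q=1, R=0, S=0): fault-free N1=1, N2=1, N3=0, N4=0 → 0; observed 0. Eliminates N4 inverted output.
Only N4 stuck-at-0 is consistent with every test.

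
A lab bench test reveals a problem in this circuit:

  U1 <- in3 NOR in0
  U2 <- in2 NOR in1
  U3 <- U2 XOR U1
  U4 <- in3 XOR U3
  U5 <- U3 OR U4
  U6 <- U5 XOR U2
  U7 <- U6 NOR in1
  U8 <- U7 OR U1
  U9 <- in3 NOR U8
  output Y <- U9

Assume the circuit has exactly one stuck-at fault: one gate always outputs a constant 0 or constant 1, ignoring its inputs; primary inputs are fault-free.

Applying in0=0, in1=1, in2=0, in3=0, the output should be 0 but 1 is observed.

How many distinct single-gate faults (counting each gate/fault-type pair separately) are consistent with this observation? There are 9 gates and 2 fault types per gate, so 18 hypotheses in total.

3

Fault-free: U1=1, U2=0, U3=1, U4=1, U5=1, U6=1, U7=0, U8=1, U9=0 → 0. Observed 1.
  U1: stuck-at-0 ✓; others ✗
  U2: none of the 2 fault types match ✗
  U3: none of the 2 fault types match ✗
  U4: none of the 2 fault types match ✗
  U5: none of the 2 fault types match ✗
  U6: none of the 2 fault types match ✗
  U7: none of the 2 fault types match ✗
  U8: stuck-at-0 ✓; others ✗
  U9: stuck-at-1 ✓; others ✗
Consistent faults: {U1 stuck-at-0, U8 stuck-at-0, U9 stuck-at-1} — 3 in all.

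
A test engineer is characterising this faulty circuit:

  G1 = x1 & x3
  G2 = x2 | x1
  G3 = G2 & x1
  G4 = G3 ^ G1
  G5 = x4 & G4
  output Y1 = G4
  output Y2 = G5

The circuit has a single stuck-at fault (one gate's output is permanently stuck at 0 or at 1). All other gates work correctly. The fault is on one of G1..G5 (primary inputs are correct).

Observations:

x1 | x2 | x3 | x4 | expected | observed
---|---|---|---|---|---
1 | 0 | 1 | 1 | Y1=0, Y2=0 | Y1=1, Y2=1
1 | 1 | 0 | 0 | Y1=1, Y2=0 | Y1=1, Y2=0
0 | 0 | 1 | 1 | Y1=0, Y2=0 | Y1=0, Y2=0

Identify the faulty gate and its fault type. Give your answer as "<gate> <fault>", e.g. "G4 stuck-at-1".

Fault-free values for test 1 (x1=1, x2=0, x3=1, x4=1): G1=1, G2=1, G3=1, G4=0, G5=0, giving Y1=0, Y2=0. Observed Y1=1, Y2=1.
Test 1: faults giving observed Y1=1, Y2=1 are {G1 stuck-at-0, G2 stuck-at-0, G3 stuck-at-0, G4 stuck-at-1}.
Test 2 (x1=1, x2=1, x3=0, x4=0): fault-free G1=0, G2=1, G3=1, G4=1, G5=0 → Y1=1, Y2=0; observed Y1=1, Y2=0. Eliminates G2 stuck-at-0, G3 stuck-at-0.
Test 3 (x1=0, x2=0, x3=1, x4=1): fault-free G1=0, G2=0, G3=0, G4=0, G5=0 → Y1=0, Y2=0; observed Y1=0, Y2=0. Eliminates G4 stuck-at-1.
Only G1 stuck-at-0 is consistent with every test.

G1 stuck-at-0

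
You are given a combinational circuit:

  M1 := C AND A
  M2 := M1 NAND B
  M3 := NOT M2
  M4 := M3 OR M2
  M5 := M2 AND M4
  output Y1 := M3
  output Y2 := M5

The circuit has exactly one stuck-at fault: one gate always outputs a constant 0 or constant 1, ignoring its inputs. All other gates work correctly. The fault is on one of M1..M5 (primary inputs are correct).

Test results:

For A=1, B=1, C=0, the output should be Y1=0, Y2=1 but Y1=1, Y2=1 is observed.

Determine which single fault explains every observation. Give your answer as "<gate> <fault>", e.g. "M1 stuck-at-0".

M3 stuck-at-1

Fault-free values for test 1 (A=1, B=1, C=0): M1=0, M2=1, M3=0, M4=1, M5=1, giving Y1=0, Y2=1. Observed Y1=1, Y2=1.
Test 1: faults giving observed Y1=1, Y2=1 are {M3 stuck-at-1}.
Only M3 stuck-at-1 is consistent with every test.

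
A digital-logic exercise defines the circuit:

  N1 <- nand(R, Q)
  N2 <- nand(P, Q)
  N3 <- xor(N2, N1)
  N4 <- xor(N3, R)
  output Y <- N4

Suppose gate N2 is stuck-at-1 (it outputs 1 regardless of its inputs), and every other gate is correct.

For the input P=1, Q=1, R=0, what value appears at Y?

Propagate with N2 forced: N1=1, N2=1 [stuck-at-1], N3=0, N4=0.
So Y = 0. (Without the fault it would be 1.)

0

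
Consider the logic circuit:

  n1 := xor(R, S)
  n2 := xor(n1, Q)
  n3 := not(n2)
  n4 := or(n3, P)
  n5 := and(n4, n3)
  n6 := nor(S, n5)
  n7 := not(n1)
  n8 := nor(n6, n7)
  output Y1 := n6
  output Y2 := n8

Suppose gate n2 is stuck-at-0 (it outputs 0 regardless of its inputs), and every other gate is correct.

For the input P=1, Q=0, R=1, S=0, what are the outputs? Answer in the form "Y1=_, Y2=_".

Propagate with n2 forced: n1=1, n2=0 [stuck-at-0], n3=1, n4=1, n5=1, n6=0, n7=0, n8=1.
So the outputs are Y1=0, Y2=1. (Without the fault they would be Y1=1, Y2=0.)

Y1=0, Y2=1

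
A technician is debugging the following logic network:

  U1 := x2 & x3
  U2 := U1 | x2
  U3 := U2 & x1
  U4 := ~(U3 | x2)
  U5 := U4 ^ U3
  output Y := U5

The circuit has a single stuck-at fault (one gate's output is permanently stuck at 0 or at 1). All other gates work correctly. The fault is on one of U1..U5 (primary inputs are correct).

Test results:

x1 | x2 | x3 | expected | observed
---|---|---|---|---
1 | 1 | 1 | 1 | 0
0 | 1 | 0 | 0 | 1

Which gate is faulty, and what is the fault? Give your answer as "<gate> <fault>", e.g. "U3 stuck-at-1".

U4 stuck-at-1

Fault-free values for test 1 (x1=1, x2=1, x3=1): U1=1, U2=1, U3=1, U4=0, U5=1, giving Y=1. Observed 0.
Test 1: faults giving observed 0 are {U2 stuck-at-0, U3 stuck-at-0, U4 stuck-at-1, U5 stuck-at-0}.
Test 2 (x1=0, x2=1, x3=0): fault-free U1=0, U2=1, U3=0, U4=0, U5=0 → 0; observed 1. Eliminates U2 stuck-at-0, U3 stuck-at-0, U5 stuck-at-0.
Only U4 stuck-at-1 is consistent with every test.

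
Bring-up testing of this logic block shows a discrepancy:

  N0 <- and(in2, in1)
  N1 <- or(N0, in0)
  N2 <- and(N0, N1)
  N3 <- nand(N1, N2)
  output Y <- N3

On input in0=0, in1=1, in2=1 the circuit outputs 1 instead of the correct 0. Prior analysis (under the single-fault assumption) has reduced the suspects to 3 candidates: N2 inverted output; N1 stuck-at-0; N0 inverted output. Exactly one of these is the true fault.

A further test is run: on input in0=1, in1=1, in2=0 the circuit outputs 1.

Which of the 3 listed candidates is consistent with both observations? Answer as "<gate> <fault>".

Evaluate each candidate on input in0=1, in1=1, in2=0:
  N2 inverted output: N0=0, N1=1, N2=1 [inverted output], N3=0 → 0 — eliminated
  N1 stuck-at-0: N0=0, N1=0 [stuck-at-0], N2=0, N3=1 → 1 — matches
  N0 inverted output: N0=1 [inverted output], N1=1, N2=1, N3=0 → 0 — eliminated
Only N1 stuck-at-0 reproduces the observed 1.

N1 stuck-at-0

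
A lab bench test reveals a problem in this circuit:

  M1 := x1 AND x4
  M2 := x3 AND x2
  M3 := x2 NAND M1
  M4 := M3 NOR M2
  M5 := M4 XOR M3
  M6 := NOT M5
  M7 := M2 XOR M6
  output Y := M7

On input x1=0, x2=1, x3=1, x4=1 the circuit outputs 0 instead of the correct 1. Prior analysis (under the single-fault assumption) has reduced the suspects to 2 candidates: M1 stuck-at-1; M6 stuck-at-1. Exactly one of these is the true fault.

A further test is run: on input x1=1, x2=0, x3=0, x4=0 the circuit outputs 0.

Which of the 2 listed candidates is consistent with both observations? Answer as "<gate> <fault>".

Evaluate each candidate on input x1=1, x2=0, x3=0, x4=0:
  M1 stuck-at-1: M1=1 [stuck-at-1], M2=0, M3=1, M4=0, M5=1, M6=0, M7=0 → 0 — matches
  M6 stuck-at-1: M1=0, M2=0, M3=1, M4=0, M5=1, M6=1 [stuck-at-1], M7=1 → 1 — eliminated
Only M1 stuck-at-1 reproduces the observed 0.

M1 stuck-at-1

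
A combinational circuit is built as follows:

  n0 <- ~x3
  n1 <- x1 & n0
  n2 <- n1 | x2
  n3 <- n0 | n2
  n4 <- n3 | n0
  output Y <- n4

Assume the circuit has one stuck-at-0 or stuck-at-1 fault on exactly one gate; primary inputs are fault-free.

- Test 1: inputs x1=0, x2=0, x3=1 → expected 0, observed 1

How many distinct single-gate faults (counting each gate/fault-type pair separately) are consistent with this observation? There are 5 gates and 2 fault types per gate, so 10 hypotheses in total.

Fault-free: n0=0, n1=0, n2=0, n3=0, n4=0 → 0. Observed 1.
  n0 stuck-at-0: output 0 ✗
  n0 stuck-at-1: output 1 ✓
  n1 stuck-at-0: output 0 ✗
  n1 stuck-at-1: output 1 ✓
  n2 stuck-at-0: output 0 ✗
  n2 stuck-at-1: output 1 ✓
  n3 stuck-at-0: output 0 ✗
  n3 stuck-at-1: output 1 ✓
  n4 stuck-at-0: output 0 ✗
  n4 stuck-at-1: output 1 ✓
Consistent faults: {n0 stuck-at-1, n1 stuck-at-1, n2 stuck-at-1, n3 stuck-at-1, n4 stuck-at-1} — 5 in all.

5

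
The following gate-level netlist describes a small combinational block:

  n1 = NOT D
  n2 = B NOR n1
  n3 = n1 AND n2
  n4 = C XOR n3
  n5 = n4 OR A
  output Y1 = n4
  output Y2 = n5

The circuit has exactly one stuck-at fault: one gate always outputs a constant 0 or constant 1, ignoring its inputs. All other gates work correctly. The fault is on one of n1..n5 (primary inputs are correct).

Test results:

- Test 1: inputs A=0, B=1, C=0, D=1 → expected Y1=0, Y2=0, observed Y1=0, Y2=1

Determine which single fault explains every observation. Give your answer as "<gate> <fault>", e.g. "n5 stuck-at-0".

n5 stuck-at-1

Fault-free values for test 1 (A=0, B=1, C=0, D=1): n1=0, n2=0, n3=0, n4=0, n5=0, giving Y1=0, Y2=0. Observed Y1=0, Y2=1.
Test 1: faults giving observed Y1=0, Y2=1 are {n5 stuck-at-1}.
Only n5 stuck-at-1 is consistent with every test.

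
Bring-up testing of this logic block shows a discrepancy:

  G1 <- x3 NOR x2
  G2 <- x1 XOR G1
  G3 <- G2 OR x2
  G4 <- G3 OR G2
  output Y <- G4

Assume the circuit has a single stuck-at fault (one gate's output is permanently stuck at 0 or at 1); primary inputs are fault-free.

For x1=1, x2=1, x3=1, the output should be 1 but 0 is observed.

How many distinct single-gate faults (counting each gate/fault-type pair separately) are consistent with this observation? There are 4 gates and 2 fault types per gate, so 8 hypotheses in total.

Fault-free: G1=0, G2=1, G3=1, G4=1 → 1. Observed 0.
  G1 stuck-at-0: output 1 ✗
  G1 stuck-at-1: output 1 ✗
  G2 stuck-at-0: output 1 ✗
  G2 stuck-at-1: output 1 ✗
  G3 stuck-at-0: output 1 ✗
  G3 stuck-at-1: output 1 ✗
  G4 stuck-at-0: output 0 ✓
  G4 stuck-at-1: output 1 ✗
Consistent faults: {G4 stuck-at-0} — 1 in all.

1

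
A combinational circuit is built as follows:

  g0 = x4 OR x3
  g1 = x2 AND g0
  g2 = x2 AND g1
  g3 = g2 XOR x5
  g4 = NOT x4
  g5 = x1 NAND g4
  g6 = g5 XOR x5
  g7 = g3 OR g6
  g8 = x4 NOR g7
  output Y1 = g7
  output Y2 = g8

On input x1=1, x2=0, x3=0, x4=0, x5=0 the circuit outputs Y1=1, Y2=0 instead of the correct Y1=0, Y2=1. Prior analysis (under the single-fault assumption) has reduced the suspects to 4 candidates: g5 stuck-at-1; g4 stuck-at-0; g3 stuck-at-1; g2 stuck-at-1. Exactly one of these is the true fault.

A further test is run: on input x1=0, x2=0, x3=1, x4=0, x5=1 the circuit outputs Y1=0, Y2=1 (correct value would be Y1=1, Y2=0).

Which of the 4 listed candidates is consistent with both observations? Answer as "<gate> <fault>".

Evaluate each candidate on input x1=0, x2=0, x3=1, x4=0, x5=1:
  g5 stuck-at-1: g0=1, g1=0, g2=0, g3=1, g4=1, g5=1 [stuck-at-1], g6=0, g7=1, g8=0 → Y1=1, Y2=0 — eliminated
  g4 stuck-at-0: g0=1, g1=0, g2=0, g3=1, g4=0 [stuck-at-0], g5=1, g6=0, g7=1, g8=0 → Y1=1, Y2=0 — eliminated
  g3 stuck-at-1: g0=1, g1=0, g2=0, g3=1 [stuck-at-1], g4=1, g5=1, g6=0, g7=1, g8=0 → Y1=1, Y2=0 — eliminated
  g2 stuck-at-1: g0=1, g1=0, g2=1 [stuck-at-1], g3=0, g4=1, g5=1, g6=0, g7=0, g8=1 → Y1=0, Y2=1 — matches
Only g2 stuck-at-1 reproduces the observed Y1=0, Y2=1.

g2 stuck-at-1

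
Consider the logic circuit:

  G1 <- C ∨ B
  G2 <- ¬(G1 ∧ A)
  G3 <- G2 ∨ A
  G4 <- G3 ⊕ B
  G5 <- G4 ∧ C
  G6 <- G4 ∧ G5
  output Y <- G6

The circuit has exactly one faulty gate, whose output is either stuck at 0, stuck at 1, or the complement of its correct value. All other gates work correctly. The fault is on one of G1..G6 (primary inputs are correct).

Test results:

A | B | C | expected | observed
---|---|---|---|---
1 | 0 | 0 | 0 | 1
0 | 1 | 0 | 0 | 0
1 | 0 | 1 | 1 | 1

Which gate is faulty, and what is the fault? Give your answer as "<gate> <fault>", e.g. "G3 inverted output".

G5 stuck-at-1

Fault-free values for test 1 (A=1, B=0, C=0): G1=0, G2=1, G3=1, G4=1, G5=0, G6=0, giving Y=0. Observed 1.
Test 1: faults giving observed 1 are {G5 stuck-at-1, G5 inverted output, G6 stuck-at-1, G6 inverted output}.
Test 2 (A=0, B=1, C=0): fault-free G1=1, G2=1, G3=1, G4=0, G5=0, G6=0 → 0; observed 0. Eliminates G6 stuck-at-1, G6 inverted output.
Test 3 (A=1, B=0, C=1): fault-free G1=1, G2=0, G3=1, G4=1, G5=1, G6=1 → 1; observed 1. Eliminates G5 inverted output.
Only G5 stuck-at-1 is consistent with every test.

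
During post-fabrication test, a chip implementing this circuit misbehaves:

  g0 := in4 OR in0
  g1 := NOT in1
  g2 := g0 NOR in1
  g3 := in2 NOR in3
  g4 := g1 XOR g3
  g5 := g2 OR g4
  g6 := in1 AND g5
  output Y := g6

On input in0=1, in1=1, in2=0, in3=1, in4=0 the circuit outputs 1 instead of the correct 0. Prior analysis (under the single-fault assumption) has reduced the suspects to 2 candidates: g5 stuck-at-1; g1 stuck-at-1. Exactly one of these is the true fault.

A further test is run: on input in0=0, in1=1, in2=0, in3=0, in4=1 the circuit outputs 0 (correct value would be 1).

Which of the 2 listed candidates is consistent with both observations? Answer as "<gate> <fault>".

g1 stuck-at-1

Evaluate each candidate on input in0=0, in1=1, in2=0, in3=0, in4=1:
  g5 stuck-at-1: g0=1, g1=0, g2=0, g3=1, g4=1, g5=1 [stuck-at-1], g6=1 → 1 — eliminated
  g1 stuck-at-1: g0=1, g1=1 [stuck-at-1], g2=0, g3=1, g4=0, g5=0, g6=0 → 0 — matches
Only g1 stuck-at-1 reproduces the observed 0.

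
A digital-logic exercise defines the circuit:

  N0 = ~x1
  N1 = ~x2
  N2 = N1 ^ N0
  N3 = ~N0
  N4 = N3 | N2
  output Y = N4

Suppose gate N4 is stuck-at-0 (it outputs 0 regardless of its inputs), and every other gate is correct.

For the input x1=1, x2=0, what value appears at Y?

0

Propagate with N4 forced: N0=0, N1=1, N2=1, N3=1, N4=0 [stuck-at-0].
So Y = 0. (Without the fault it would be 1.)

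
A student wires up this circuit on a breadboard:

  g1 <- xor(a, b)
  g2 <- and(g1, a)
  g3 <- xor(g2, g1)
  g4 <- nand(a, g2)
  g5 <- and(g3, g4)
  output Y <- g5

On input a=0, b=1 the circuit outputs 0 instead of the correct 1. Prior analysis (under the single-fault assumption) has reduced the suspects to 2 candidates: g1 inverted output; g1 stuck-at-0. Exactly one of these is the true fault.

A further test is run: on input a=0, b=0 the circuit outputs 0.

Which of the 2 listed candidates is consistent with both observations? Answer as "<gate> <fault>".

Evaluate each candidate on input a=0, b=0:
  g1 inverted output: g1=1 [inverted output], g2=0, g3=1, g4=1, g5=1 → 1 — eliminated
  g1 stuck-at-0: g1=0 [stuck-at-0], g2=0, g3=0, g4=1, g5=0 → 0 — matches
Only g1 stuck-at-0 reproduces the observed 0.

g1 stuck-at-0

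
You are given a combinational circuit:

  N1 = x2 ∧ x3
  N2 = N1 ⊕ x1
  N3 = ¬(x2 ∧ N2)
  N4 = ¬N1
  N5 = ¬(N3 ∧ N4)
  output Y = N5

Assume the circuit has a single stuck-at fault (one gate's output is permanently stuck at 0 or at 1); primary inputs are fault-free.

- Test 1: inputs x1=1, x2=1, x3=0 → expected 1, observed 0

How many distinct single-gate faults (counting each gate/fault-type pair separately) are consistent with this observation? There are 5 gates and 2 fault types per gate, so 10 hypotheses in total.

3

Fault-free: N1=0, N2=1, N3=0, N4=1, N5=1 → 1. Observed 0.
  N1 stuck-at-0: output 1 ✗
  N1 stuck-at-1: output 1 ✗
  N2 stuck-at-0: output 0 ✓
  N2 stuck-at-1: output 1 ✗
  N3 stuck-at-0: output 1 ✗
  N3 stuck-at-1: output 0 ✓
  N4 stuck-at-0: output 1 ✗
  N4 stuck-at-1: output 1 ✗
  N5 stuck-at-0: output 0 ✓
  N5 stuck-at-1: output 1 ✗
Consistent faults: {N2 stuck-at-0, N3 stuck-at-1, N5 stuck-at-0} — 3 in all.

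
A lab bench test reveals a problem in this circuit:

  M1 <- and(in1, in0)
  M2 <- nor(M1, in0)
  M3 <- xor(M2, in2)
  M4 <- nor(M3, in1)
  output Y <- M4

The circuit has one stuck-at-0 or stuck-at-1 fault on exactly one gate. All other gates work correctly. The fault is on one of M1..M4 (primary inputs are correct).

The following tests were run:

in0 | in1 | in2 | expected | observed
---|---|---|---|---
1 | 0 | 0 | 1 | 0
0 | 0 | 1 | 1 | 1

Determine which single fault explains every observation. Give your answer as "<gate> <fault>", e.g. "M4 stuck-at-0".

M2 stuck-at-1

Fault-free values for test 1 (in0=1, in1=0, in2=0): M1=0, M2=0, M3=0, M4=1, giving Y=1. Observed 0.
Test 1: faults giving observed 0 are {M2 stuck-at-1, M3 stuck-at-1, M4 stuck-at-0}.
Test 2 (in0=0, in1=0, in2=1): fault-free M1=0, M2=1, M3=0, M4=1 → 1; observed 1. Eliminates M3 stuck-at-1, M4 stuck-at-0.
Only M2 stuck-at-1 is consistent with every test.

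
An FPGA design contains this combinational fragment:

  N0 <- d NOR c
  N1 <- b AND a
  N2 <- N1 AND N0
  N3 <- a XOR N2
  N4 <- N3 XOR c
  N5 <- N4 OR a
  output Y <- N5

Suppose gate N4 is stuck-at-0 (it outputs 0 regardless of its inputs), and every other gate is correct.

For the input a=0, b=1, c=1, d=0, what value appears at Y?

Propagate with N4 forced: N0=0, N1=0, N2=0, N3=0, N4=0 [stuck-at-0], N5=0.
So Y = 0. (Without the fault it would be 1.)

0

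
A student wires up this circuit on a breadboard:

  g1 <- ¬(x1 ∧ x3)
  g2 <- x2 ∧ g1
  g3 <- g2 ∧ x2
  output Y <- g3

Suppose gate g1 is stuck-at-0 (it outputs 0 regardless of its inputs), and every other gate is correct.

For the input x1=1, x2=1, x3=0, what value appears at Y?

Propagate with g1 forced: g1=0 [stuck-at-0], g2=0, g3=0.
So Y = 0. (Without the fault it would be 1.)

0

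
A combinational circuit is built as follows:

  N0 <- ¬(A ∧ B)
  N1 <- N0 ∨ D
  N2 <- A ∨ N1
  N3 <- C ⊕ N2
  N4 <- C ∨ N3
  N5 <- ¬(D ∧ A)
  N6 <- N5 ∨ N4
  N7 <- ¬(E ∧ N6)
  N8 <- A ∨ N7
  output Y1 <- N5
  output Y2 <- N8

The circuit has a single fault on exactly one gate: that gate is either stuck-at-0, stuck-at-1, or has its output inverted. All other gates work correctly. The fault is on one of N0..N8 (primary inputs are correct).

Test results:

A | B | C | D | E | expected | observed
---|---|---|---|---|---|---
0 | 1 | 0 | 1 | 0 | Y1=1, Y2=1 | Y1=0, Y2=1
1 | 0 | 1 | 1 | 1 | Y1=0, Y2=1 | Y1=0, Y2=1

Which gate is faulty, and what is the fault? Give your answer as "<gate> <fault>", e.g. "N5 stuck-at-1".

N5 stuck-at-0

Fault-free values for test 1 (A=0, B=1, C=0, D=1, E=0): N0=1, N1=1, N2=1, N3=1, N4=1, N5=1, N6=1, N7=1, N8=1, giving Y1=1, Y2=1. Observed Y1=0, Y2=1.
Test 1: faults giving observed Y1=0, Y2=1 are {N5 stuck-at-0, N5 inverted output}.
Test 2 (A=1, B=0, C=1, D=1, E=1): fault-free N0=1, N1=1, N2=1, N3=0, N4=1, N5=0, N6=1, N7=0, N8=1 → Y1=0, Y2=1; observed Y1=0, Y2=1. Eliminates N5 inverted output.
Only N5 stuck-at-0 is consistent with every test.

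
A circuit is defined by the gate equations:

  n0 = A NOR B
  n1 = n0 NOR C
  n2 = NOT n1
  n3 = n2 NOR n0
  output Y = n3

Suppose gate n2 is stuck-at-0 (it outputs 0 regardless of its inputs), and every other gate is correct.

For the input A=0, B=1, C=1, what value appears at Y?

Propagate with n2 forced: n0=0, n1=0, n2=0 [stuck-at-0], n3=1.
So Y = 1. (Without the fault it would be 0.)

1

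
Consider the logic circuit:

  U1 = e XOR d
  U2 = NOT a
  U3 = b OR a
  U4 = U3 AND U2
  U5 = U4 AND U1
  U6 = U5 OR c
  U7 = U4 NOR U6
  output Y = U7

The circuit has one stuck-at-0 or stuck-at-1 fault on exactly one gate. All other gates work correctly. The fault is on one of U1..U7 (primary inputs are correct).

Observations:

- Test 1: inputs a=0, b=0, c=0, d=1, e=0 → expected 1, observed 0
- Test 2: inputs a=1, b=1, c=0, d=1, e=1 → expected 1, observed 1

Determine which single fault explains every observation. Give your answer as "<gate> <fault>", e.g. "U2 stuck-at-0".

Fault-free values for test 1 (a=0, b=0, c=0, d=1, e=0): U1=1, U2=1, U3=0, U4=0, U5=0, U6=0, U7=1, giving Y=1. Observed 0.
Test 1: faults giving observed 0 are {U3 stuck-at-1, U4 stuck-at-1, U5 stuck-at-1, U6 stuck-at-1, U7 stuck-at-0}.
Test 2 (a=1, b=1, c=0, d=1, e=1): fault-free U1=0, U2=0, U3=1, U4=0, U5=0, U6=0, U7=1 → 1; observed 1. Eliminates U4 stuck-at-1, U5 stuck-at-1, U6 stuck-at-1, U7 stuck-at-0.
Only U3 stuck-at-1 is consistent with every test.

U3 stuck-at-1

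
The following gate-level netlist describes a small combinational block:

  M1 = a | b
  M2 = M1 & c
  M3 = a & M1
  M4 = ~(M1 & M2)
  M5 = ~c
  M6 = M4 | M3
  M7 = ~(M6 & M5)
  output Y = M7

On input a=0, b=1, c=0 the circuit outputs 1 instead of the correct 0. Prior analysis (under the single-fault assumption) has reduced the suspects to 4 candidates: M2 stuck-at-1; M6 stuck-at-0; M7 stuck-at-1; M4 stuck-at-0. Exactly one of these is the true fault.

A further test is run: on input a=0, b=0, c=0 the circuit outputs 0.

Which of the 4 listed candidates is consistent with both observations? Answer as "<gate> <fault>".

M2 stuck-at-1

Evaluate each candidate on input a=0, b=0, c=0:
  M2 stuck-at-1: M1=0, M2=1 [stuck-at-1], M3=0, M4=1, M5=1, M6=1, M7=0 → 0 — matches
  M6 stuck-at-0: M1=0, M2=0, M3=0, M4=1, M5=1, M6=0 [stuck-at-0], M7=1 → 1 — eliminated
  M7 stuck-at-1: M1=0, M2=0, M3=0, M4=1, M5=1, M6=1, M7=1 [stuck-at-1] → 1 — eliminated
  M4 stuck-at-0: M1=0, M2=0, M3=0, M4=0 [stuck-at-0], M5=1, M6=0, M7=1 → 1 — eliminated
Only M2 stuck-at-1 reproduces the observed 0.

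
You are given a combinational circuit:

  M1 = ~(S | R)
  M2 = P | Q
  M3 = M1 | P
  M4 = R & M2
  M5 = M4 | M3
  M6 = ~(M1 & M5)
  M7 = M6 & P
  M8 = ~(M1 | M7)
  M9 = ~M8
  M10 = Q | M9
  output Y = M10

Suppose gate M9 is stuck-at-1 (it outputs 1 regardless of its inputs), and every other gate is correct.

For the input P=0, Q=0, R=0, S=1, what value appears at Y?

1

Propagate with M9 forced: M1=0, M2=0, M3=0, M4=0, M5=0, M6=1, M7=0, M8=1, M9=1 [stuck-at-1], M10=1.
So Y = 1. (Without the fault it would be 0.)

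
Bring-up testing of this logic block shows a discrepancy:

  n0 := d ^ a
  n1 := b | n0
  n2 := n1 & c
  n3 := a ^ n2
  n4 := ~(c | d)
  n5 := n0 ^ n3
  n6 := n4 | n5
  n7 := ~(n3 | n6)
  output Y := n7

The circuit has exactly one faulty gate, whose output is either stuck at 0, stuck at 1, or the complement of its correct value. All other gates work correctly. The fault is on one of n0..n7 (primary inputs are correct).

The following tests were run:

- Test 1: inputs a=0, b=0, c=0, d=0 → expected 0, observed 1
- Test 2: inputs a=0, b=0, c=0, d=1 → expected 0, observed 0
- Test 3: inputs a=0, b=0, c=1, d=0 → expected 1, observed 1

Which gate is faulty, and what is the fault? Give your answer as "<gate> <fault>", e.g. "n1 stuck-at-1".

n4 stuck-at-0

Fault-free values for test 1 (a=0, b=0, c=0, d=0): n0=0, n1=0, n2=0, n3=0, n4=1, n5=0, n6=1, n7=0, giving Y=0. Observed 1.
Test 1: faults giving observed 1 are {n4 stuck-at-0, n4 inverted output, n6 stuck-at-0, n6 inverted output, n7 stuck-at-1, n7 inverted output}.
Test 2 (a=0, b=0, c=0, d=1): fault-free n0=1, n1=1, n2=0, n3=0, n4=0, n5=1, n6=1, n7=0 → 0; observed 0. Eliminates n6 stuck-at-0, n6 inverted output, n7 stuck-at-1, n7 inverted output.
Test 3 (a=0, b=0, c=1, d=0): fault-free n0=0, n1=0, n2=0, n3=0, n4=0, n5=0, n6=0, n7=1 → 1; observed 1. Eliminates n4 inverted output.
Only n4 stuck-at-0 is consistent with every test.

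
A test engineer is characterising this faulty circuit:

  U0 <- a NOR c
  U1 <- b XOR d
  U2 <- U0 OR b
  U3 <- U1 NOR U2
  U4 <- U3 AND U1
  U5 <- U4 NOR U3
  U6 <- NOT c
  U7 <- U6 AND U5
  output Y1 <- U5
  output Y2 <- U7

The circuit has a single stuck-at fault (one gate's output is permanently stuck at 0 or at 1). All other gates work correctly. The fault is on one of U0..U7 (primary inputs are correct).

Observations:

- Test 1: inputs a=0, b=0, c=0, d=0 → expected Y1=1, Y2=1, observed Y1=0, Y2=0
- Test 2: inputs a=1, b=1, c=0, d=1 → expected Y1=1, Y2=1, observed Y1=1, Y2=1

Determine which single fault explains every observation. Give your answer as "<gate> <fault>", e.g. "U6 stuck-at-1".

Fault-free values for test 1 (a=0, b=0, c=0, d=0): U0=1, U1=0, U2=1, U3=0, U4=0, U5=1, U6=1, U7=1, giving Y1=1, Y2=1. Observed Y1=0, Y2=0.
Test 1: faults giving observed Y1=0, Y2=0 are {U0 stuck-at-0, U2 stuck-at-0, U3 stuck-at-1, U4 stuck-at-1, U5 stuck-at-0}.
Test 2 (a=1, b=1, c=0, d=1): fault-free U0=0, U1=0, U2=1, U3=0, U4=0, U5=1, U6=1, U7=1 → Y1=1, Y2=1; observed Y1=1, Y2=1. Eliminates U2 stuck-at-0, U3 stuck-at-1, U4 stuck-at-1, U5 stuck-at-0.
Only U0 stuck-at-0 is consistent with every test.

U0 stuck-at-0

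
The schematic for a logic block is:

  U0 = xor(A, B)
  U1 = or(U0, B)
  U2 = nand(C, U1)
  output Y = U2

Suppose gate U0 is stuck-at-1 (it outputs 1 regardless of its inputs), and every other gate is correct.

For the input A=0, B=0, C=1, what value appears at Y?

0

Propagate with U0 forced: U0=1 [stuck-at-1], U1=1, U2=0.
So Y = 0. (Without the fault it would be 1.)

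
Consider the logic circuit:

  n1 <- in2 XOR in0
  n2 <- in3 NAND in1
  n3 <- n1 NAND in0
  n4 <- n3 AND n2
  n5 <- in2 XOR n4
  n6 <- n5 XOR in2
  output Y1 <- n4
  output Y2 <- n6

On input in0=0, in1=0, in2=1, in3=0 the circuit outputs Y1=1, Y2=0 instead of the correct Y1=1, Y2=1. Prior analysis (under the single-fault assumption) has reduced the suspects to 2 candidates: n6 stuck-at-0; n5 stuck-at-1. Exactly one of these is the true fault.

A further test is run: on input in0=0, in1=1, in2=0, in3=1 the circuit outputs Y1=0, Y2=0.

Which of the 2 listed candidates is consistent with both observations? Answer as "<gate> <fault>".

n6 stuck-at-0

Evaluate each candidate on input in0=0, in1=1, in2=0, in3=1:
  n6 stuck-at-0: n1=0, n2=0, n3=1, n4=0, n5=0, n6=0 [stuck-at-0] → Y1=0, Y2=0 — matches
  n5 stuck-at-1: n1=0, n2=0, n3=1, n4=0, n5=1 [stuck-at-1], n6=1 → Y1=0, Y2=1 — eliminated
Only n6 stuck-at-0 reproduces the observed Y1=0, Y2=0.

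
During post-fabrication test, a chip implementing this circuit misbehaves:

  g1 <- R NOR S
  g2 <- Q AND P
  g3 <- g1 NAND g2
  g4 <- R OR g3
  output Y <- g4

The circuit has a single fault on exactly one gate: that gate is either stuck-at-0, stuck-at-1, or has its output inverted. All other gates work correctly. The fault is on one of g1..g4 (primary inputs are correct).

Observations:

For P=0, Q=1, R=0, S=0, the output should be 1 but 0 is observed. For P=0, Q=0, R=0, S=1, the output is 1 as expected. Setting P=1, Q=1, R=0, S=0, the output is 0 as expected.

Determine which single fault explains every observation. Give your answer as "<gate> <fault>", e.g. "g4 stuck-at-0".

g2 stuck-at-1

Fault-free values for test 1 (P=0, Q=1, R=0, S=0): g1=1, g2=0, g3=1, g4=1, giving Y=1. Observed 0.
Test 1: faults giving observed 0 are {g2 stuck-at-1, g2 inverted output, g3 stuck-at-0, g3 inverted output, g4 stuck-at-0, g4 inverted output}.
Test 2 (P=0, Q=0, R=0, S=1): fault-free g1=0, g2=0, g3=1, g4=1 → 1; observed 1. Eliminates g3 stuck-at-0, g3 inverted output, g4 stuck-at-0, g4 inverted output.
Test 3 (P=1, Q=1, R=0, S=0): fault-free g1=1, g2=1, g3=0, g4=0 → 0; observed 0. Eliminates g2 inverted output.
Only g2 stuck-at-1 is consistent with every test.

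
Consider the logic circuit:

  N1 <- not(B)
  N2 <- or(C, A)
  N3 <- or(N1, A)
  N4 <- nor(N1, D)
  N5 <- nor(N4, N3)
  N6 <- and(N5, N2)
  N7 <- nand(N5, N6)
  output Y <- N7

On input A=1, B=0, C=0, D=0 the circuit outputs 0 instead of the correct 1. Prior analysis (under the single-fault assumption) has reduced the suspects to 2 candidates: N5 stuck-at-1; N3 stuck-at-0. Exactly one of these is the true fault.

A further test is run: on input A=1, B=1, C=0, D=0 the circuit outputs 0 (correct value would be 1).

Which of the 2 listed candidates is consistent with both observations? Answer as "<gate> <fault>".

N5 stuck-at-1

Evaluate each candidate on input A=1, B=1, C=0, D=0:
  N5 stuck-at-1: N1=0, N2=1, N3=1, N4=1, N5=1 [stuck-at-1], N6=1, N7=0 → 0 — matches
  N3 stuck-at-0: N1=0, N2=1, N3=0 [stuck-at-0], N4=1, N5=0, N6=0, N7=1 → 1 — eliminated
Only N5 stuck-at-1 reproduces the observed 0.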